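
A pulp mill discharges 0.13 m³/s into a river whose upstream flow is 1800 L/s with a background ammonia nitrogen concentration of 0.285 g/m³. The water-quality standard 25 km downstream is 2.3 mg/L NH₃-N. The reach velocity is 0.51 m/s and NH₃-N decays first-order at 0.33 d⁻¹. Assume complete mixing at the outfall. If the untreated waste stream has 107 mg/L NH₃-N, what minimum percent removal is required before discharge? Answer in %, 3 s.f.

65.2 %

1800 L/s = 1.8 m³/s.
Travel time to the compliance point: t = 2.5e+04/0.51 = 4.902e+04 s = 0.5674 d; decay factor exp(−0.33·0.5674) = 0.8293.
So the concentration just after mixing may be at most 2.3/0.8293 = 2.774 mg/L.
Mass balance: 2.774·1.93 = 0.13·Cₑ + 1.8·0.285.
Cₑ = (5.353 − 0.513) / 0.13 = 37.23 mg/L.
Required removal = 1 − 37.23/107 = 65.2 %.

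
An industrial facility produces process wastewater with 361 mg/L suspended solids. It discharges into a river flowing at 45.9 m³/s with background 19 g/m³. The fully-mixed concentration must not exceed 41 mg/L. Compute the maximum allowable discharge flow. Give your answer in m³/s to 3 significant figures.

3.16 m³/s

Mass balance at complete mixing: C_std·(Q_w + Q_r) = Q_w·C_e + Q_r·C_b.
Rearranging, Q_w = Q_r·(C_std − C_b)/(C_e − C_std) = 45.9·(41 − 19) / (361 − 41) = 3.156 m³/s.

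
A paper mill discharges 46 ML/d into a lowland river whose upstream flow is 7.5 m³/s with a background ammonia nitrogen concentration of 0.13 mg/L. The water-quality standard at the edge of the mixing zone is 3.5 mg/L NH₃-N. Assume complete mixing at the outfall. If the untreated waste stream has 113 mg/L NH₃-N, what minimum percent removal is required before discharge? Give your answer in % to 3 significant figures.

54.9 %

46 ML/d = 0.5324 m³/s.
Mass balance: 3.5·8.032 = 0.5324·Cₑ + 7.5·0.13.
Cₑ = (28.11 − 0.975) / 0.5324 = 50.97 mg/L.
Required removal = 1 − 50.97/113 = 54.89 %.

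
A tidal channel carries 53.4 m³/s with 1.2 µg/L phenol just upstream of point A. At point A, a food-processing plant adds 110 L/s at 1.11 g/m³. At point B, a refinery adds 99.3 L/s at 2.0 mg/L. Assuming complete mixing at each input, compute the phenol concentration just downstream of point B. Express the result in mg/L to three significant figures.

1.2 µg/L = 0.0012 mg/L.
110 L/s = 0.11 m³/s.
After input A: C = (53.4·0.0012 + 0.11·1.11) / 53.51 = 0.003479 mg/L.
99.3 L/s = 0.0993 m³/s.
After input B: C = (53.51·0.003479 + 0.0993·2) / 53.61 = 0.007177 mg/L.

0.00718 mg/L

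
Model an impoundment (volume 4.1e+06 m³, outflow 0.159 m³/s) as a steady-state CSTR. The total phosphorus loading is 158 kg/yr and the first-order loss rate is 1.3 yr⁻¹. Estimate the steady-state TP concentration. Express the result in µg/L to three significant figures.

Outflow Q = 0.159 m³/s × 3.156e+07 s/yr = 5.018e+06 m³/yr.
Steady-state CSTR mass balance: W = Q·C + k·V·C, so C = W/(Q + kV).
Q + kV = 5.018e+06 + 1.3·4.1e+06 = 1.035e+07 m³/yr.
C = 158/1.035e+07 = 1.527e-05 kg/m³ = 0.01527 mg/L = 15.27 µg/L.

15.3 µg/L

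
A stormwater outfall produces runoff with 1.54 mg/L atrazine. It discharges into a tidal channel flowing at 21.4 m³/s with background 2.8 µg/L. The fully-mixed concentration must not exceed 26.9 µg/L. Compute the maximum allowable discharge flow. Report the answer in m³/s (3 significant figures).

0.341 m³/s

2.8 µg/L = 0.0028 mg/L.
26.9 µg/L = 0.0269 mg/L.
Mass balance at complete mixing: C_std·(Q_w + Q_r) = Q_w·C_e + Q_r·C_b.
Rearranging, Q_w = Q_r·(C_std − C_b)/(C_e − C_std) = 21.4·(0.0269 − 0.0028) / (1.54 − 0.0269) = 0.3408 m³/s.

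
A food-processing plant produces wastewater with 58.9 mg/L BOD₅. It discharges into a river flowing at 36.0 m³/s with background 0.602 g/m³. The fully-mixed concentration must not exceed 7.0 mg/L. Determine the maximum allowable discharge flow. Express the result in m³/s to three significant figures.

Mass balance at complete mixing: C_std·(Q_w + Q_r) = Q_w·C_e + Q_r·C_b.
Rearranging, Q_w = Q_r·(C_std − C_b)/(C_e − C_std) = 36.0·(7 − 0.602) / (58.9 − 7) = 4.438 m³/s.

4.44 m³/s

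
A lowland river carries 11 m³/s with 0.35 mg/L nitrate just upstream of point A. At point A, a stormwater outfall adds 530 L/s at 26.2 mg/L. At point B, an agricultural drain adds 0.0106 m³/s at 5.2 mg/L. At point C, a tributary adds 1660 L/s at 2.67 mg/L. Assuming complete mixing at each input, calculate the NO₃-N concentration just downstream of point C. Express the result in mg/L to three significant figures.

1.68 mg/L

530 L/s = 0.53 m³/s.
After input A: C = (11·0.35 + 0.53·26.2) / 11.53 = 1.538 mg/L.
After input B: C = (11.53·1.538 + 0.0106·5.2) / 11.54 = 1.542 mg/L.
1660 L/s = 1.66 m³/s.
After input C: C = (11.54·1.542 + 1.66·2.67) / 13.2 = 1.684 mg/L.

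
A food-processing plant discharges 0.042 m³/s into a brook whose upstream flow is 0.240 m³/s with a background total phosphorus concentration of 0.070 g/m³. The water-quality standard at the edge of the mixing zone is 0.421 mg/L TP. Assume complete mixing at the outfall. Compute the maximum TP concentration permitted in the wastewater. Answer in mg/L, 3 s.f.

Mass balance: 0.421·0.282 = 0.042·Cₑ + 0.24·0.07.
Cₑ = (0.1187 − 0.0168) / 0.042 = 2.427 mg/L.

2.43 mg/L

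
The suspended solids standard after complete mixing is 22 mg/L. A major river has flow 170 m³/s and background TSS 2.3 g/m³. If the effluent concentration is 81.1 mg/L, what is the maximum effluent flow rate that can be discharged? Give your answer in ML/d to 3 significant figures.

4900 ML/d

Mass balance at complete mixing: C_std·(Q_w + Q_r) = Q_w·C_e + Q_r·C_b.
Rearranging, Q_w = Q_r·(C_std − C_b)/(C_e − C_std) = 170·(22 − 2.3) / (81.1 − 22) = 56.67 m³/s.
= 4896 ML/d.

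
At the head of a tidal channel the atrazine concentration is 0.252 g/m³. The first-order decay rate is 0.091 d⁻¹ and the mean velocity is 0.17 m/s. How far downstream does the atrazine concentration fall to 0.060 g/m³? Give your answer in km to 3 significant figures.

232 km

From C = C₀·e^(−kt), t = ln(C₀/C)/k = ln(0.252/0.060)/0.091 = 1.435/0.091 = 15.77 d.
Distance = v·t = 0.17 m/s × 1.363e+06 s = 2.316e+05 m = 231.6 km.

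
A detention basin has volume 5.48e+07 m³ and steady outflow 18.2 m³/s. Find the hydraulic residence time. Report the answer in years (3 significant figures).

0.0954 yr

Q = 18.2 m³/s × 3.156e+07 s/yr = 5.743e+08 m³/yr.
Hydraulic residence time τ = V/Q = 5.48e+07/5.743e+08 = 0.09541 yr.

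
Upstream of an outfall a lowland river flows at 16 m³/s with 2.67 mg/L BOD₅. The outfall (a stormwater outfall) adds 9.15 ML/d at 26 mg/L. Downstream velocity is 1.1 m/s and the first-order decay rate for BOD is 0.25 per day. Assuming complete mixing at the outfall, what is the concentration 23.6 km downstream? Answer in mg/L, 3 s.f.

9.15 ML/d = 0.1059 m³/s.
After complete mixing, C₀ = (0.1059·26 + 16·2.67) / 16.11 = 2.823 mg/L.
Travel time t = 2.36e+04 m / 1.1 m/s = 2.145e+04 s = 0.2483 d.
C = 2.823·exp(−0.25·0.2483) = 2.823·0.9398 = 2.653 mg/L.

2.65 mg/L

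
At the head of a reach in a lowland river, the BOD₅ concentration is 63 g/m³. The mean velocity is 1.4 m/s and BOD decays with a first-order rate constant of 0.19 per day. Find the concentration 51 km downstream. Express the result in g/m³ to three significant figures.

Travel time t = 51 km / 1.4 m/s = 5.1e+04/1.4 = 3.643e+04 s = 0.4216 d.
First-order decay: C = 63·exp(−0.19·0.4216) = 63·0.923 = 58.15 g/m³.

58.1 g/m³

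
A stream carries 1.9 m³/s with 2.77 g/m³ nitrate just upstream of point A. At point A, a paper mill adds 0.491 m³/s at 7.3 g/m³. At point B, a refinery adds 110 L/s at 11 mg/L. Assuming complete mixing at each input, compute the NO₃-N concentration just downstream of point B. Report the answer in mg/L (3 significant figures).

4.02 mg/L

After input A: C = (1.9·2.77 + 0.491·7.3) / 2.391 = 3.7 mg/L.
110 L/s = 0.11 m³/s.
After input B: C = (2.391·3.7 + 0.11·11) / 2.501 = 4.021 mg/L.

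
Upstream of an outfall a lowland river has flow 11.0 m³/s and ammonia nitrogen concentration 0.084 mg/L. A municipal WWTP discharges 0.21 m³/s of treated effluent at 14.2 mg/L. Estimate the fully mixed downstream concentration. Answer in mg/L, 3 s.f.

0.348 mg/L

By mass balance at complete mixing, C = (0.21·14.2 + 11·0.084) / (0.21 + 11) = 3.906/11.21 = 0.3484 mg/L.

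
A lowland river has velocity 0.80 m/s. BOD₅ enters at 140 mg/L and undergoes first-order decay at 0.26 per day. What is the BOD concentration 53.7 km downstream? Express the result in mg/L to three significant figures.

Travel time t = 53.7 km / 0.80 m/s = 5.37e+04/0.80 = 6.712e+04 s = 0.7769 d.
First-order decay: C = 140·exp(−0.26·0.7769) = 140·0.8171 = 114.4 mg/L.

114 mg/L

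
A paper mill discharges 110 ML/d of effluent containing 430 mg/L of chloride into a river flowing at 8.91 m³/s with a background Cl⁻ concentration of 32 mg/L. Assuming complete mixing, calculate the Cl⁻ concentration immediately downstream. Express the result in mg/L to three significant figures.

110 ML/d = 1.273 m³/s.
Conservation of mass across the mixing zone: C = (1.273·430 + 8.91·32) / (1.273 + 8.91) = 832.6/10.18 = 81.76 mg/L.

81.8 mg/L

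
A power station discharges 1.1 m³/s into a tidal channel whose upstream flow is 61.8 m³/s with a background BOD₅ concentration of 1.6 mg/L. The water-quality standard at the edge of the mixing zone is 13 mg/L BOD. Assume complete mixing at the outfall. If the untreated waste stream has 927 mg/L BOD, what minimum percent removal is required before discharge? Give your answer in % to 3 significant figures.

Mass balance: 13·62.9 = 1.1·Cₑ + 61.8·1.6.
Cₑ = (817.7 − 98.88) / 1.1 = 653.5 mg/L.
Required removal = 1 − 653.5/927 = 29.51 %.

29.5 %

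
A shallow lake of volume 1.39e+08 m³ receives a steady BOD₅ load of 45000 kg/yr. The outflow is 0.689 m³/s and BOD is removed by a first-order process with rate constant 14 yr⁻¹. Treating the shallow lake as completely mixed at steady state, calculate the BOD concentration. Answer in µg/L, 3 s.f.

22.9 µg/L

Outflow Q = 0.689 m³/s × 3.156e+07 s/yr = 2.174e+07 m³/yr.
Steady-state CSTR mass balance: W = Q·C + k·V·C, so C = W/(Q + kV).
Q + kV = 2.174e+07 + 14·1.39e+08 = 1.968e+09 m³/yr.
C = 45000/1.968e+09 = 2.287e-05 kg/m³ = 0.02287 mg/L = 22.87 µg/L.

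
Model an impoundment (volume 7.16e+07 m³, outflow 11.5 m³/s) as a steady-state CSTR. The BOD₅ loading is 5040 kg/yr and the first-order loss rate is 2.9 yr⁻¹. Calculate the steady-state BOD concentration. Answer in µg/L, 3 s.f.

Outflow Q = 11.5 m³/s × 3.156e+07 s/yr = 3.629e+08 m³/yr.
Steady-state CSTR mass balance: W = Q·C + k·V·C, so C = W/(Q + kV).
Q + kV = 3.629e+08 + 2.9·7.16e+07 = 5.706e+08 m³/yr.
C = 5040/5.706e+08 = 8.834e-06 kg/m³ = 0.008834 mg/L = 8.834 µg/L.

8.83 µg/L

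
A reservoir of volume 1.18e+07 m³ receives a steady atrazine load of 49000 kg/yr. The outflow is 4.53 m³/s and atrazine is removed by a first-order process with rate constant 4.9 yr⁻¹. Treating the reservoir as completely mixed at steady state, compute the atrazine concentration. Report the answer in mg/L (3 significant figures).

0.244 mg/L

Outflow Q = 4.53 m³/s × 3.156e+07 s/yr = 1.43e+08 m³/yr.
Steady-state CSTR mass balance: W = Q·C + k·V·C, so C = W/(Q + kV).
Q + kV = 1.43e+08 + 4.9·1.18e+07 = 2.008e+08 m³/yr.
C = 49000/2.008e+08 = 0.0002441 kg/m³ = 0.2441 mg/L.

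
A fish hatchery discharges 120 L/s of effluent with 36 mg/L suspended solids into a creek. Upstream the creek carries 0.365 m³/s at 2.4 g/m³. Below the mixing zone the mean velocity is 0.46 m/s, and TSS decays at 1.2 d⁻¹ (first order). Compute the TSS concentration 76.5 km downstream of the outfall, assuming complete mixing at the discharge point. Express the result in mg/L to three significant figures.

1.06 mg/L

120 L/s = 0.12 m³/s.
After complete mixing, C₀ = (0.12·36 + 0.365·2.4) / 0.485 = 10.71 mg/L.
Travel time t = 7.65e+04 m / 0.46 m/s = 1.663e+05 s = 1.925 d.
C = 10.71·exp(−1.2·1.925) = 10.71·0.09928 = 1.064 mg/L.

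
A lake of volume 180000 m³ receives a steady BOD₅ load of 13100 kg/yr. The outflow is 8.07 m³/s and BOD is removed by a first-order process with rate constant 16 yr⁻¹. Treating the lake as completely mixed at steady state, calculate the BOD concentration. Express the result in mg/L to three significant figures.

Outflow Q = 8.07 m³/s × 3.156e+07 s/yr = 2.547e+08 m³/yr.
Steady-state CSTR mass balance: W = Q·C + k·V·C, so C = W/(Q + kV).
Q + kV = 2.547e+08 + 16·180000 = 2.575e+08 m³/yr.
C = 13100/2.575e+08 = 5.086e-05 kg/m³ = 0.05086 mg/L.

0.0509 mg/L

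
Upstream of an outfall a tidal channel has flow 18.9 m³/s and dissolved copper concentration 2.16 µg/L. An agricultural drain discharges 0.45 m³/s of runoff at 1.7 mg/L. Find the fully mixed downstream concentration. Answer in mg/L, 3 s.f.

2.16 µg/L = 0.00216 mg/L.
Flow-weighted mixing gives C = (0.45·1.7 + 18.9·0.00216) / (0.45 + 18.9) = 0.8058/19.35 = 0.04164 mg/L.

0.0416 mg/L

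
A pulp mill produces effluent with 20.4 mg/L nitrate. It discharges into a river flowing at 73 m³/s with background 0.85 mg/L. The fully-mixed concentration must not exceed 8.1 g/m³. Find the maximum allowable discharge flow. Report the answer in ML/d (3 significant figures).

3720 ML/d

Mass balance at complete mixing: C_std·(Q_w + Q_r) = Q_w·C_e + Q_r·C_b.
Rearranging, Q_w = Q_r·(C_std − C_b)/(C_e − C_std) = 73·(8.1 − 0.85) / (20.4 − 8.1) = 43.03 m³/s.
= 3718 ML/d.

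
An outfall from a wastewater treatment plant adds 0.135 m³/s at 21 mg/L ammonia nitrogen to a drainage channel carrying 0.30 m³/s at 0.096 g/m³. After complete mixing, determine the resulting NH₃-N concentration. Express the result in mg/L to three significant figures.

Flow-weighted mixing gives C = (0.135·21 + 0.3·0.096) / (0.135 + 0.3) = 2.864/0.435 = 6.583 mg/L.

6.58 mg/L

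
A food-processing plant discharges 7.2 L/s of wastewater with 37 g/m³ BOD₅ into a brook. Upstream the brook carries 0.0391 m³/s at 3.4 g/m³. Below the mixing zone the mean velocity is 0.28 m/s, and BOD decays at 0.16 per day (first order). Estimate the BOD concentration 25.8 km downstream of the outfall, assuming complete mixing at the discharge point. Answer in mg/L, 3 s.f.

7.2 L/s = 0.0072 m³/s.
After complete mixing, C₀ = (0.0072·37 + 0.0391·3.4) / 0.0463 = 8.625 mg/L.
Travel time t = 2.58e+04 m / 0.28 m/s = 9.214e+04 s = 1.066 d.
C = 8.625·exp(−0.16·1.066) = 8.625·0.8431 = 7.272 mg/L.

7.27 mg/L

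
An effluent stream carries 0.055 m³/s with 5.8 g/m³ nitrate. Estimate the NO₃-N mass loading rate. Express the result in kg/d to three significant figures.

27.6 kg/d

Mass flux = Q·C = 0.055 m³/s × 5.8 g/m³ = 0.319 g/s.
= 0.319 g/s × 86.4 = 27.56 kg/d.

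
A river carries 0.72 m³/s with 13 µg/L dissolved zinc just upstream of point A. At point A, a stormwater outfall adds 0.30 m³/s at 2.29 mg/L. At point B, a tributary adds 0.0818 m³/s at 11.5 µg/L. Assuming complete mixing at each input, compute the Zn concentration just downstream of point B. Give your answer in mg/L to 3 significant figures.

13 µg/L = 0.013 mg/L.
After input A: C = (0.72·0.013 + 0.3·2.29) / 1.02 = 0.6827 mg/L.
11.5 µg/L = 0.0115 mg/L.
After input B: C = (1.02·0.6827 + 0.0818·0.0115) / 1.102 = 0.6329 mg/L.

0.633 mg/L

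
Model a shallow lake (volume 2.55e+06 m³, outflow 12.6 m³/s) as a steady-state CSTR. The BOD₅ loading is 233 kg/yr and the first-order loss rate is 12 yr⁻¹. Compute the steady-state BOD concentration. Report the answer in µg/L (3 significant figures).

0.544 µg/L

Outflow Q = 12.6 m³/s × 3.156e+07 s/yr = 3.976e+08 m³/yr.
Steady-state CSTR mass balance: W = Q·C + k·V·C, so C = W/(Q + kV).
Q + kV = 3.976e+08 + 12·2.55e+06 = 4.282e+08 m³/yr.
C = 233/4.282e+08 = 5.441e-07 kg/m³ = 0.0005441 mg/L = 0.5441 µg/L.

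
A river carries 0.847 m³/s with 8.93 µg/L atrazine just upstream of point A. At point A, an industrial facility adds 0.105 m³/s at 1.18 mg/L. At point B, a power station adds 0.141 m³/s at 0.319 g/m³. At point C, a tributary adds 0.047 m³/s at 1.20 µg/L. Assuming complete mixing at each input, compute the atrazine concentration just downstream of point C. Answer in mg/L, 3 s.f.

0.155 mg/L

8.93 µg/L = 0.00893 mg/L.
After input A: C = (0.847·0.00893 + 0.105·1.18) / 0.952 = 0.1381 mg/L.
After input B: C = (0.952·0.1381 + 0.141·0.319) / 1.093 = 0.1614 mg/L.
1.20 µg/L = 0.0012 mg/L.
After input C: C = (1.093·0.1614 + 0.047·0.0012) / 1.14 = 0.1548 mg/L.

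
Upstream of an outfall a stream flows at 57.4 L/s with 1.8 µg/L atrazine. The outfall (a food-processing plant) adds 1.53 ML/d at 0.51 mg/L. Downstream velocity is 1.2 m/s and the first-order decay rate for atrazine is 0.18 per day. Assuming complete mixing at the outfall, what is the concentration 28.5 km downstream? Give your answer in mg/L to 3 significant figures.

1.53 ML/d = 0.01771 m³/s.
57.4 L/s = 0.0574 m³/s.
1.8 µg/L = 0.0018 mg/L.
After complete mixing, C₀ = (0.01771·0.51 + 0.0574·0.0018) / 0.07511 = 0.1216 mg/L.
Travel time t = 2.85e+04 m / 1.2 m/s = 2.375e+04 s = 0.2749 d.
C = 0.1216·exp(−0.18·0.2749) = 0.1216·0.9517 = 0.1157 mg/L.

0.116 mg/L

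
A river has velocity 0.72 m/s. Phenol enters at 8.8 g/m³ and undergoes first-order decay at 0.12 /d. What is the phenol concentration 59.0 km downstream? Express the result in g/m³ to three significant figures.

Travel time t = 59.0 km / 0.72 m/s = 5.9e+04/0.72 = 8.194e+04 s = 0.9484 d.
First-order decay: C = 8.8·exp(−0.12·0.9484) = 8.8·0.8924 = 7.853 g/m³.

7.85 g/m³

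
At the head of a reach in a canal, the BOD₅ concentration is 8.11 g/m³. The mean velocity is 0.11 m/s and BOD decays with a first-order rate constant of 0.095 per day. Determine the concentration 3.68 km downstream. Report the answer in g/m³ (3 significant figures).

Travel time t = 3.68 km / 0.11 m/s = 3680/0.11 = 3.345e+04 s = 0.3872 d.
First-order decay: C = 8.11·exp(−0.095·0.3872) = 8.11·0.9639 = 7.817 g/m³.

7.82 g/m³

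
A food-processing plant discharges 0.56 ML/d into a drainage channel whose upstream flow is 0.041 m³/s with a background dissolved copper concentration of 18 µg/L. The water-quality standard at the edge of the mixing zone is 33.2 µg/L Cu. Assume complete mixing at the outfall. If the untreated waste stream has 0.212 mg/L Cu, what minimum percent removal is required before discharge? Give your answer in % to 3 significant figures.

39.0 %

0.56 ML/d = 0.006481 m³/s.
18 µg/L = 0.018 mg/L.
33.2 µg/L = 0.0332 mg/L.
Mass balance: 0.0332·0.04748 = 0.006481·Cₑ + 0.041·0.018.
Cₑ = (0.001576 − 0.000738) / 0.006481 = 0.1294 mg/L.
Required removal = 1 − 0.1294/0.212 = 38.99 %.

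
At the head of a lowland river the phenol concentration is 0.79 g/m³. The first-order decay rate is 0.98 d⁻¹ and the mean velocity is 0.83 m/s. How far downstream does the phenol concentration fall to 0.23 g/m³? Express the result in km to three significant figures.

90.3 km

From C = C₀·e^(−kt), t = ln(C₀/C)/k = ln(0.79/0.23)/0.98 = 1.234/0.98 = 1.259 d.
Distance = v·t = 0.83 m/s × 1.088e+05 s = 9.03e+04 m = 90.3 km.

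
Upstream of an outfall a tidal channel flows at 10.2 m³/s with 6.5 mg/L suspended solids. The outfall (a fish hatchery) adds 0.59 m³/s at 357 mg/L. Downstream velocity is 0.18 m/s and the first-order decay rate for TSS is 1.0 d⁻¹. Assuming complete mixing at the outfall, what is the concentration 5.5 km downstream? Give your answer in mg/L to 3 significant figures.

After complete mixing, C₀ = (0.59·357 + 10.2·6.5) / 10.79 = 25.67 mg/L.
Travel time t = 5500 m / 0.18 m/s = 3.056e+04 s = 0.3537 d.
C = 25.67·exp(−1.0·0.3537) = 25.67·0.7021 = 18.02 mg/L.

18.0 mg/L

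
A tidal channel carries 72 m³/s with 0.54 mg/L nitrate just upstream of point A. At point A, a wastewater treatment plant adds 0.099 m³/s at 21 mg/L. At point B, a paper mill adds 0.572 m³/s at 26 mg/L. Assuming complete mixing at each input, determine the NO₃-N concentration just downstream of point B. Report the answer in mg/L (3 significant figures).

After input A: C = (72·0.54 + 0.099·21) / 72.1 = 0.5681 mg/L.
After input B: C = (72.1·0.5681 + 0.572·26) / 72.67 = 0.7683 mg/L.

0.768 mg/L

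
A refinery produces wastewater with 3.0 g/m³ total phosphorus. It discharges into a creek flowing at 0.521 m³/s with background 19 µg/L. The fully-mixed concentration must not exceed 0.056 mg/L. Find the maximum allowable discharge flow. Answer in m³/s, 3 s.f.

0.00655 m³/s

19 µg/L = 0.019 mg/L.
Mass balance at complete mixing: C_std·(Q_w + Q_r) = Q_w·C_e + Q_r·C_b.
Rearranging, Q_w = Q_r·(C_std − C_b)/(C_e − C_std) = 0.521·(0.056 − 0.019) / (3 − 0.056) = 0.006548 m³/s.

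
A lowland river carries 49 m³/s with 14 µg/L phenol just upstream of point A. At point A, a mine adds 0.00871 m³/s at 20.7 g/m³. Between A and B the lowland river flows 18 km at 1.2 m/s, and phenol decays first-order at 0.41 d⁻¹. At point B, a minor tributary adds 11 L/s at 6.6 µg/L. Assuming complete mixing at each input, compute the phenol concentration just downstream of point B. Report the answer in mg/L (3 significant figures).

0.0165 mg/L

14 µg/L = 0.014 mg/L.
After input A: C = (49·0.014 + 0.00871·20.7) / 49.01 = 0.01768 mg/L.
Over the 18 km reach to input B (t = 1.5e+04 s = 0.1736 d), decay gives C = 0.01768·exp(−0.41·0.1736) = 0.01646 mg/L.
11 L/s = 0.011 m³/s.
6.6 µg/L = 0.0066 mg/L.
After input B: C = (49.01·0.01646 + 0.011·0.0066) / 49.02 = 0.01646 mg/L.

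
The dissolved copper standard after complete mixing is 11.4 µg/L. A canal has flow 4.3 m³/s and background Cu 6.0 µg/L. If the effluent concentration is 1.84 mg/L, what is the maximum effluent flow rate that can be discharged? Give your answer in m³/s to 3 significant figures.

6.0 µg/L = 0.006 mg/L.
11.4 µg/L = 0.0114 mg/L.
Mass balance at complete mixing: C_std·(Q_w + Q_r) = Q_w·C_e + Q_r·C_b.
Rearranging, Q_w = Q_r·(C_std − C_b)/(C_e − C_std) = 4.3·(0.0114 − 0.006) / (1.84 − 0.0114) = 0.0127 m³/s.

0.0127 m³/s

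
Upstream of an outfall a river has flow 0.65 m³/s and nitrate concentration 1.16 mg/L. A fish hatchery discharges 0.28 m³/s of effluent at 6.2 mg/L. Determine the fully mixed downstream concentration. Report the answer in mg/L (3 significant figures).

2.68 mg/L

Flow-weighted mixing gives C = (0.28·6.2 + 0.65·1.16) / (0.28 + 0.65) = 2.49/0.93 = 2.677 mg/L.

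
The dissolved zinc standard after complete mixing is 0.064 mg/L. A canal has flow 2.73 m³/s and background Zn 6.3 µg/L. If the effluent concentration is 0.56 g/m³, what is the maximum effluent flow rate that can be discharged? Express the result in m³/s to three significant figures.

6.3 µg/L = 0.0063 mg/L.
Mass balance at complete mixing: C_std·(Q_w + Q_r) = Q_w·C_e + Q_r·C_b.
Rearranging, Q_w = Q_r·(C_std − C_b)/(C_e − C_std) = 2.73·(0.064 − 0.0063) / (0.56 − 0.064) = 0.3176 m³/s.

0.318 m³/s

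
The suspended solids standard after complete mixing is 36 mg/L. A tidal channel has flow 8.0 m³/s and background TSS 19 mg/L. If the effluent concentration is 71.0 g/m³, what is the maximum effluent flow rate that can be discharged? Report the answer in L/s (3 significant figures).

Mass balance at complete mixing: C_std·(Q_w + Q_r) = Q_w·C_e + Q_r·C_b.
Rearranging, Q_w = Q_r·(C_std − C_b)/(C_e − C_std) = 8.0·(36 − 19) / (71 − 36) = 3.886 m³/s.
= 3886 L/s.

3890 L/s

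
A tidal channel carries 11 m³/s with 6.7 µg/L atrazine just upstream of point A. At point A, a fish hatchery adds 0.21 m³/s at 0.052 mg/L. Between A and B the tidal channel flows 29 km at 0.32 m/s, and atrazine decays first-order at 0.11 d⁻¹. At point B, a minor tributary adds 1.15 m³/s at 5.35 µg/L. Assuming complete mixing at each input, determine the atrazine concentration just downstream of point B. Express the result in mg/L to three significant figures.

6.7 µg/L = 0.0067 mg/L.
After input A: C = (11·0.0067 + 0.21·0.052) / 11.21 = 0.007549 mg/L.
Over the 29 km reach to input B (t = 9.062e+04 s = 1.049 d), decay gives C = 0.007549·exp(−0.11·1.049) = 0.006726 mg/L.
5.35 µg/L = 0.00535 mg/L.
After input B: C = (11.21·0.006726 + 1.15·0.00535) / 12.36 = 0.006598 mg/L.

0.00660 mg/L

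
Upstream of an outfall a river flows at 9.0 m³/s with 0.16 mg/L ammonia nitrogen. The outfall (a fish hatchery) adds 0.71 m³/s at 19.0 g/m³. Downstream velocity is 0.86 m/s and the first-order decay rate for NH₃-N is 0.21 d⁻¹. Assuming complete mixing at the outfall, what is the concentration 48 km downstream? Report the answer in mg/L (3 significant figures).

1.34 mg/L

After complete mixing, C₀ = (0.71·19 + 9·0.16) / 9.71 = 1.538 mg/L.
Travel time t = 4.8e+04 m / 0.86 m/s = 5.581e+04 s = 0.646 d.
C = 1.538·exp(−0.21·0.646) = 1.538·0.8731 = 1.343 mg/L.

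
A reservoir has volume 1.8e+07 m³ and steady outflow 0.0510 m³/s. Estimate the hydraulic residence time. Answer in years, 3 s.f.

Q = 0.0510 m³/s × 3.156e+07 s/yr = 1.609e+06 m³/yr.
Hydraulic residence time τ = V/Q = 1.8e+07/1.609e+06 = 11.18 yr.

11.2 yr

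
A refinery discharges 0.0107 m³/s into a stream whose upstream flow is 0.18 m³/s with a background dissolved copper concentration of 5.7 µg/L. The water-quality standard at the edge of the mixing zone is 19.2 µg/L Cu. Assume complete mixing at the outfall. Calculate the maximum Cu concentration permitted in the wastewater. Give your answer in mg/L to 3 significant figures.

5.7 µg/L = 0.0057 mg/L.
19.2 µg/L = 0.0192 mg/L.
Mass balance: 0.0192·0.1907 = 0.0107·Cₑ + 0.18·0.0057.
Cₑ = (0.003661 − 0.001026) / 0.0107 = 0.2463 mg/L.

0.246 mg/L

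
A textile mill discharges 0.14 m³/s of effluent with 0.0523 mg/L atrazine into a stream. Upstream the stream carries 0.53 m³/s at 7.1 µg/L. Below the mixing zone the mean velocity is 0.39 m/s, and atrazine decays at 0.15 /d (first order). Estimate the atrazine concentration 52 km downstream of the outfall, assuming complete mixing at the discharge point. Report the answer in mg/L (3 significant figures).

0.0131 mg/L

7.1 µg/L = 0.0071 mg/L.
After complete mixing, C₀ = (0.14·0.0523 + 0.53·0.0071) / 0.67 = 0.01654 mg/L.
Travel time t = 5.2e+04 m / 0.39 m/s = 1.333e+05 s = 1.543 d.
C = 0.01654·exp(−0.15·1.543) = 0.01654·0.7934 = 0.01313 mg/L.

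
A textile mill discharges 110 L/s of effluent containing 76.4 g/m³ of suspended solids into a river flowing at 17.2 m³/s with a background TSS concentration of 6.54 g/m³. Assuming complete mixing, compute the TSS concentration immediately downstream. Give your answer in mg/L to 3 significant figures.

6.98 mg/L

110 L/s = 0.11 m³/s.
Flow-weighted mixing gives C = (0.11·76.4 + 17.2·6.54) / (0.11 + 17.2) = 120.9/17.31 = 6.984 mg/L.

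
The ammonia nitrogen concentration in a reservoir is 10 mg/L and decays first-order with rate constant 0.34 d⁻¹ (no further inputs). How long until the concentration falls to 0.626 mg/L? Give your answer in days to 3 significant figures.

t = ln(C₀/C)/k = ln(10/0.626)/0.34 = 2.771/0.34 = 8.15 d.

8.15 d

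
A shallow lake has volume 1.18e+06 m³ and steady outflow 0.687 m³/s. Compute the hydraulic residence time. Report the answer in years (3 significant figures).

Q = 0.687 m³/s × 3.156e+07 s/yr = 2.168e+07 m³/yr.
Hydraulic residence time τ = V/Q = 1.18e+06/2.168e+07 = 0.05443 yr.

0.0544 yr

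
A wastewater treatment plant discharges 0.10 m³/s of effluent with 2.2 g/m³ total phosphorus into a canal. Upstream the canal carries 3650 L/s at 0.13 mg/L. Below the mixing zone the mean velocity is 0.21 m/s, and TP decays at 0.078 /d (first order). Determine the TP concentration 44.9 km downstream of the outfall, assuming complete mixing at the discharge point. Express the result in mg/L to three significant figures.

3650 L/s = 3.65 m³/s.
After complete mixing, C₀ = (0.1·2.2 + 3.65·0.13) / 3.75 = 0.1852 mg/L.
Travel time t = 4.49e+04 m / 0.21 m/s = 2.138e+05 s = 2.475 d.
C = 0.1852·exp(−0.078·2.475) = 0.1852·0.8245 = 0.1527 mg/L.

0.153 mg/L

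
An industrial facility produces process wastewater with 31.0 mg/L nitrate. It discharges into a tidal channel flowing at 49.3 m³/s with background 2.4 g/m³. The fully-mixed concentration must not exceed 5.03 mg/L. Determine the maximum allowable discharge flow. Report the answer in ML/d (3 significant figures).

Mass balance at complete mixing: C_std·(Q_w + Q_r) = Q_w·C_e + Q_r·C_b.
Rearranging, Q_w = Q_r·(C_std − C_b)/(C_e − C_std) = 49.3·(5.03 − 2.4) / (31 − 5.03) = 4.993 m³/s.
= 431.4 ML/d.

431 ML/d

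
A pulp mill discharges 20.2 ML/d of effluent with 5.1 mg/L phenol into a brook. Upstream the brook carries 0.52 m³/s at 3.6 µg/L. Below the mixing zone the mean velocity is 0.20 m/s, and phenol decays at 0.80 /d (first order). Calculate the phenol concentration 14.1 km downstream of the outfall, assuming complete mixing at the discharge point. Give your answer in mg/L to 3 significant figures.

0.825 mg/L

20.2 ML/d = 0.2338 m³/s.
3.6 µg/L = 0.0036 mg/L.
After complete mixing, C₀ = (0.2338·5.1 + 0.52·0.0036) / 0.7538 = 1.584 mg/L.
Travel time t = 1.41e+04 m / 0.20 m/s = 7.05e+04 s = 0.816 d.
C = 1.584·exp(−0.80·0.816) = 1.584·0.5206 = 0.8248 mg/L.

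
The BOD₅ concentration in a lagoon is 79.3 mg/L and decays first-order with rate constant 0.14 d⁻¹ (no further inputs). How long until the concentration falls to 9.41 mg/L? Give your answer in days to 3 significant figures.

t = ln(C₀/C)/k = ln(79.3/9.41)/0.14 = 2.131/0.14 = 15.22 d.

15.2 d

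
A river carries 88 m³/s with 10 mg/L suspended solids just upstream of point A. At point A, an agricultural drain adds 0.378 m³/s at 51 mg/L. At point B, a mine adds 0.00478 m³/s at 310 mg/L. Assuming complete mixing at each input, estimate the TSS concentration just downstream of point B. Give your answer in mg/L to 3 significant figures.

10.2 mg/L

After input A: C = (88·10 + 0.378·51) / 88.38 = 10.18 mg/L.
After input B: C = (88.38·10.18 + 0.00478·310) / 88.38 = 10.19 mg/L.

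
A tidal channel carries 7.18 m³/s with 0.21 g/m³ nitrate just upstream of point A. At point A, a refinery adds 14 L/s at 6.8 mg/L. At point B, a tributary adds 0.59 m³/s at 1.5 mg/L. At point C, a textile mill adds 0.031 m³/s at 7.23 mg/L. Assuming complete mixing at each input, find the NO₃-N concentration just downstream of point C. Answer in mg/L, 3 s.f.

0.347 mg/L

14 L/s = 0.014 m³/s.
After input A: C = (7.18·0.21 + 0.014·6.8) / 7.194 = 0.2228 mg/L.
After input B: C = (7.194·0.2228 + 0.59·1.5) / 7.784 = 0.3196 mg/L.
After input C: C = (7.784·0.3196 + 0.031·7.23) / 7.815 = 0.347 mg/L.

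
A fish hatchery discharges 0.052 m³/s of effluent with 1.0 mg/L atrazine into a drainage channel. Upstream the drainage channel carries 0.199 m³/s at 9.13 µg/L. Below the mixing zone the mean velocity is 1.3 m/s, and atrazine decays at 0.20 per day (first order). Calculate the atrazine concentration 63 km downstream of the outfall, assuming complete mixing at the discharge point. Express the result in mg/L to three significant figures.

0.192 mg/L

9.13 µg/L = 0.00913 mg/L.
After complete mixing, C₀ = (0.052·1 + 0.199·0.00913) / 0.251 = 0.2144 mg/L.
Travel time t = 6.3e+04 m / 1.3 m/s = 4.846e+04 s = 0.5609 d.
C = 0.2144·exp(−0.20·0.5609) = 0.2144·0.8939 = 0.1917 mg/L.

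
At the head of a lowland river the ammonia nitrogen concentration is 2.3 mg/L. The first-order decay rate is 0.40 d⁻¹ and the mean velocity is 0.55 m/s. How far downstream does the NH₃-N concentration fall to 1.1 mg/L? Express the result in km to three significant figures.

From C = C₀·e^(−kt), t = ln(C₀/C)/k = ln(2.3/1.1)/0.40 = 0.7376/0.40 = 1.844 d.
Distance = v·t = 0.55 m/s × 1.593e+05 s = 8.763e+04 m = 87.63 km.

87.6 km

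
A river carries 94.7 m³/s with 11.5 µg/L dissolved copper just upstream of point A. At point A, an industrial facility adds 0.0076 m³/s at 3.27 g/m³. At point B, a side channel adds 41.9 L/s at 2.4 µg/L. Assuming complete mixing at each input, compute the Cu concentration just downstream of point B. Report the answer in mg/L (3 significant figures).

0.0118 mg/L

11.5 µg/L = 0.0115 mg/L.
After input A: C = (94.7·0.0115 + 0.0076·3.27) / 94.71 = 0.01176 mg/L.
41.9 L/s = 0.0419 m³/s.
2.4 µg/L = 0.0024 mg/L.
After input B: C = (94.71·0.01176 + 0.0419·0.0024) / 94.75 = 0.01176 mg/L.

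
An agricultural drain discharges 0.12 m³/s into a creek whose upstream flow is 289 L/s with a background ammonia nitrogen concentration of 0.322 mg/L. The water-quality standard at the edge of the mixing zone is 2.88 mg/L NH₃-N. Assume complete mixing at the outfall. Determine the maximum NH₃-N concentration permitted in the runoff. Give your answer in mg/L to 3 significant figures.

289 L/s = 0.289 m³/s.
Mass balance: 2.88·0.409 = 0.12·Cₑ + 0.289·0.322.
Cₑ = (1.178 − 0.09306) / 0.12 = 9.041 mg/L.

9.04 mg/L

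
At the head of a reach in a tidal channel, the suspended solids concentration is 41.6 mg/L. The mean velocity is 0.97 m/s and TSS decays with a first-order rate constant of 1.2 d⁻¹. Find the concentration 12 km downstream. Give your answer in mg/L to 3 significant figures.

35.0 mg/L

Travel time t = 12 km / 0.97 m/s = 1.2e+04/0.97 = 1.237e+04 s = 0.1432 d.
First-order decay: C = 41.6·exp(−1.2·0.1432) = 41.6·0.8421 = 35.03 mg/L.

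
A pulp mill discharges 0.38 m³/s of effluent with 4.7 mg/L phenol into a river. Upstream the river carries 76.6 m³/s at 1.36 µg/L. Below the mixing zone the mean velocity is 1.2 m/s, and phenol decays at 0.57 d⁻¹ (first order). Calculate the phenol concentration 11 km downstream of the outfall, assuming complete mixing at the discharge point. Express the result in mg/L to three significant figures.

0.0231 mg/L

1.36 µg/L = 0.00136 mg/L.
After complete mixing, C₀ = (0.38·4.7 + 76.6·0.00136) / 76.98 = 0.02455 mg/L.
Travel time t = 1.1e+04 m / 1.2 m/s = 9167 s = 0.1061 d.
C = 0.02455·exp(−0.57·0.1061) = 0.02455·0.9413 = 0.02311 mg/L.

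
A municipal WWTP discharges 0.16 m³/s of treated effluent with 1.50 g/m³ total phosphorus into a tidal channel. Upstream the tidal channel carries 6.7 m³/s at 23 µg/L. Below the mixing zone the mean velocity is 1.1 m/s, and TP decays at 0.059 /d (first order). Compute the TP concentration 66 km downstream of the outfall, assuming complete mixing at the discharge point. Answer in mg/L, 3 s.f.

0.0551 mg/L

23 µg/L = 0.023 mg/L.
After complete mixing, C₀ = (0.16·1.5 + 6.7·0.023) / 6.86 = 0.05745 mg/L.
Travel time t = 6.6e+04 m / 1.1 m/s = 6e+04 s = 0.6944 d.
C = 0.05745·exp(−0.059·0.6944) = 0.05745·0.9599 = 0.05514 mg/L.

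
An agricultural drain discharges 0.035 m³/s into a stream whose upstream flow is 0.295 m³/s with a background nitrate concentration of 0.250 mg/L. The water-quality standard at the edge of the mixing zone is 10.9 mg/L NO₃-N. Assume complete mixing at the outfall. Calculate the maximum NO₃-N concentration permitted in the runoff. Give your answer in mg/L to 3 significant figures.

Mass balance: 10.9·0.33 = 0.035·Cₑ + 0.295·0.25.
Cₑ = (3.597 − 0.07375) / 0.035 = 100.7 mg/L.

101 mg/L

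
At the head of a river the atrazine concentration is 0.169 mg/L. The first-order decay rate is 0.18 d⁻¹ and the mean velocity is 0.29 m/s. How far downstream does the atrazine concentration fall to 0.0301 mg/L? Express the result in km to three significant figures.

From C = C₀·e^(−kt), t = ln(C₀/C)/k = ln(0.169/0.0301)/0.18 = 1.725/0.18 = 9.585 d.
Distance = v·t = 0.29 m/s × 8.282e+05 s = 2.402e+05 m = 240.2 km.

240 km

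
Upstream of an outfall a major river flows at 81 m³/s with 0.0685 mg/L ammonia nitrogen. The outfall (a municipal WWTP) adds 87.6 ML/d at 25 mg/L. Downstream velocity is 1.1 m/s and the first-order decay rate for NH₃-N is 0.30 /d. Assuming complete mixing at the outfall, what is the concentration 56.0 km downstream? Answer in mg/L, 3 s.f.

0.316 mg/L

87.6 ML/d = 1.014 m³/s.
After complete mixing, C₀ = (1.014·25 + 81·0.0685) / 82.01 = 0.3767 mg/L.
Travel time t = 5.6e+04 m / 1.1 m/s = 5.091e+04 s = 0.5892 d.
C = 0.3767·exp(−0.30·0.5892) = 0.3767·0.838 = 0.3157 mg/L.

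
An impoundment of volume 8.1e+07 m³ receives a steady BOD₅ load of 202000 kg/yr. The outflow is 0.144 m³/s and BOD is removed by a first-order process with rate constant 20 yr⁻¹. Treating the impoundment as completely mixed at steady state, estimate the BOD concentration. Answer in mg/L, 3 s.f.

Outflow Q = 0.144 m³/s × 3.156e+07 s/yr = 4.544e+06 m³/yr.
Steady-state CSTR mass balance: W = Q·C + k·V·C, so C = W/(Q + kV).
Q + kV = 4.544e+06 + 20·8.1e+07 = 1.625e+09 m³/yr.
C = 202000/1.625e+09 = 0.0001243 kg/m³ = 0.1243 mg/L.

0.124 mg/L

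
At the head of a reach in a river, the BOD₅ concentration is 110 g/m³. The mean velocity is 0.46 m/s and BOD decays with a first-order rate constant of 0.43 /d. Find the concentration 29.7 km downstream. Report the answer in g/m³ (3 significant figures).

Travel time t = 29.7 km / 0.46 m/s = 2.97e+04/0.46 = 6.457e+04 s = 0.7473 d.
First-order decay: C = 110·exp(−0.43·0.7473) = 110·0.7252 = 79.77 g/m³.

79.8 g/m³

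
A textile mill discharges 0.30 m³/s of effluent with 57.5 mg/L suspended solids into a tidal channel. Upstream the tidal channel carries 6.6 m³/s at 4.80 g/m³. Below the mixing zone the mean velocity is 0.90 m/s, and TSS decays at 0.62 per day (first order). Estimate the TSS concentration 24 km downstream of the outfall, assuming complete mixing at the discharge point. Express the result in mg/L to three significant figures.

5.86 mg/L

After complete mixing, C₀ = (0.3·57.5 + 6.6·4.8) / 6.9 = 7.091 mg/L.
Travel time t = 2.4e+04 m / 0.90 m/s = 2.667e+04 s = 0.3086 d.
C = 7.091·exp(−0.62·0.3086) = 7.091·0.8258 = 5.856 mg/L.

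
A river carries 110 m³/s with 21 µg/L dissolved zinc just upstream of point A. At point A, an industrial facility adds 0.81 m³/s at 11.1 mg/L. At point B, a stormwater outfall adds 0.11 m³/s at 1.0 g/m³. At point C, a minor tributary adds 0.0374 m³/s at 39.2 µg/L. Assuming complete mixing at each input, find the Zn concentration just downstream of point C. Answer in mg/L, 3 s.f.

21 µg/L = 0.021 mg/L.
After input A: C = (110·0.021 + 0.81·11.1) / 110.8 = 0.102 mg/L.
After input B: C = (110.8·0.102 + 0.11·1) / 110.9 = 0.1029 mg/L.
39.2 µg/L = 0.0392 mg/L.
After input C: C = (110.9·0.1029 + 0.0374·0.0392) / 111 = 0.1029 mg/L.

0.103 mg/L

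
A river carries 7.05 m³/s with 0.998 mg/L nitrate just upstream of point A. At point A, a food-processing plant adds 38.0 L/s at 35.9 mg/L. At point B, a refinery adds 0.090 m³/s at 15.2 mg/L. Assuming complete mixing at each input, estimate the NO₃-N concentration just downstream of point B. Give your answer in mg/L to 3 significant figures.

1.36 mg/L

38.0 L/s = 0.038 m³/s.
After input A: C = (7.05·0.998 + 0.038·35.9) / 7.088 = 1.185 mg/L.
After input B: C = (7.088·1.185 + 0.09·15.2) / 7.178 = 1.361 mg/L.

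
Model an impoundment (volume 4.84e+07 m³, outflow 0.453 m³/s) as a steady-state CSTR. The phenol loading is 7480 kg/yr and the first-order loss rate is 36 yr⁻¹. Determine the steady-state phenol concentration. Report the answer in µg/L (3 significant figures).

Outflow Q = 0.453 m³/s × 3.156e+07 s/yr = 1.43e+07 m³/yr.
Steady-state CSTR mass balance: W = Q·C + k·V·C, so C = W/(Q + kV).
Q + kV = 1.43e+07 + 36·4.84e+07 = 1.757e+09 m³/yr.
C = 7480/1.757e+09 = 4.258e-06 kg/m³ = 0.004258 mg/L = 4.258 µg/L.

4.26 µg/L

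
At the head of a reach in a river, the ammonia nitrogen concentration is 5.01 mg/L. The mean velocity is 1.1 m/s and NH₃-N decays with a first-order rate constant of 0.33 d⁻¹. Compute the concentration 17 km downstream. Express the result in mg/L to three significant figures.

4.72 mg/L

Travel time t = 17 km / 1.1 m/s = 1.7e+04/1.1 = 1.545e+04 s = 0.1789 d.
First-order decay: C = 5.01·exp(−0.33·0.1789) = 5.01·0.9427 = 4.723 mg/L.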